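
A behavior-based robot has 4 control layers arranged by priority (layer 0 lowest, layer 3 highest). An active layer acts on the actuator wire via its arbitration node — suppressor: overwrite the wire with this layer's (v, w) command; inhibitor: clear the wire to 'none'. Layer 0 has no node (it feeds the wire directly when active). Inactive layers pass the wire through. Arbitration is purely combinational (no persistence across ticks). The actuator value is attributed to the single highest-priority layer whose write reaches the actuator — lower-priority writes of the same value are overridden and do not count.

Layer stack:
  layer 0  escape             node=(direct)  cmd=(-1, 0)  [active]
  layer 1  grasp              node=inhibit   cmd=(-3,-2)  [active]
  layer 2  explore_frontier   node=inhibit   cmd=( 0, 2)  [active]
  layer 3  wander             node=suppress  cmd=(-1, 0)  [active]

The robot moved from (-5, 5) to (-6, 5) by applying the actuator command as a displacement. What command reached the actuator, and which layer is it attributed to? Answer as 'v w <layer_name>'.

-1 0 wander

displacement = (-6, 5) − (-5, 5) = (-1, 0)
L0 escape: active, feeds wire = (-1, 0)
L1 grasp: active, inhibitor → wire = none
L2 explore_frontier: active, inhibitor → wire = none
L3 wander: active, suppressor → wire = (-1, 0)
actuator = (-1, 0) — from layer 3 (wander)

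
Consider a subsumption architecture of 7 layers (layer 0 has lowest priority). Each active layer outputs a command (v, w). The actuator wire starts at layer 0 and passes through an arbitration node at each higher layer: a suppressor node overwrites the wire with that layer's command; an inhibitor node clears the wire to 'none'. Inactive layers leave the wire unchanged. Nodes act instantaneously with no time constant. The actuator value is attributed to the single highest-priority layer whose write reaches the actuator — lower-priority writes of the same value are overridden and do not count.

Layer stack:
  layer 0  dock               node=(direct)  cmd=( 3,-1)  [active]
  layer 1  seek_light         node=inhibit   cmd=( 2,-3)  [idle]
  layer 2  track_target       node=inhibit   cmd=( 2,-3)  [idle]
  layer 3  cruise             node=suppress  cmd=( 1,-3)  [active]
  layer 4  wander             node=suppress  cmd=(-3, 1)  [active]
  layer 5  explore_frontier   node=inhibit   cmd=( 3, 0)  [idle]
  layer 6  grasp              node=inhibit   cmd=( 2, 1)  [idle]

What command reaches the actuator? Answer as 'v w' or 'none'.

[0] dock on; wire := (3, -1)
[1] seek_light off; pass (3, -1)
[2] track_target off; pass (3, -1)
[3] cruise on (suppress); wire := (1, -3)
[4] wander on (suppress); wire := (-3, 1)
[5] explore_frontier off; pass (-3, 1)
[6] grasp off; pass (-3, 1)
output (-3, 1)

-3 1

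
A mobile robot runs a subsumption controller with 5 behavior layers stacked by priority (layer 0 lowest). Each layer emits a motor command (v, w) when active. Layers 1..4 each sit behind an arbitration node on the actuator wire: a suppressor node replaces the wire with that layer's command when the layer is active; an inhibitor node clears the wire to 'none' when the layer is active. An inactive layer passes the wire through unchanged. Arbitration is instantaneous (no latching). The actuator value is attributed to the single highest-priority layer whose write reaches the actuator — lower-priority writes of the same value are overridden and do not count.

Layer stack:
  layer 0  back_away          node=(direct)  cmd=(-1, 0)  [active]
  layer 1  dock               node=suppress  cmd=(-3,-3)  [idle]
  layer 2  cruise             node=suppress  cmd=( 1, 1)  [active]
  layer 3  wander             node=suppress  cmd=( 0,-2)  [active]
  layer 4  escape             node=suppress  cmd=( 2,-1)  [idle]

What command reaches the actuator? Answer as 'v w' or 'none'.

layer 0 (back_away) active — direct: (-1, 0)
layer 1 (dock) idle — unchanged: (-1, 0)
layer 2 (cruise) active — suppresses: (1, 1)
layer 3 (wander) active — suppresses: (0, -2)
layer 4 (escape) idle — unchanged: (0, -2)
→ actuator (0, -2)

0 -2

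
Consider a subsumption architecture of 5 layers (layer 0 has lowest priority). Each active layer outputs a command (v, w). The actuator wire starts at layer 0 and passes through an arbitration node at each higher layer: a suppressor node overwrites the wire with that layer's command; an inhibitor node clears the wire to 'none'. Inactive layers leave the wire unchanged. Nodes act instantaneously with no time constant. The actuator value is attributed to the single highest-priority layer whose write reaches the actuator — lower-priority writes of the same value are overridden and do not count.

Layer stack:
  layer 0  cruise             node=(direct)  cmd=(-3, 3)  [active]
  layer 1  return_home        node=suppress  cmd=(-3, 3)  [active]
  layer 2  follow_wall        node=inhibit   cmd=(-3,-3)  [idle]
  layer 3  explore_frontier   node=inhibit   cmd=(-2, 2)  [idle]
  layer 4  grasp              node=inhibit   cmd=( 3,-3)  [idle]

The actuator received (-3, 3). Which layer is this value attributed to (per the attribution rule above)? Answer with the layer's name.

return_home

L0 cruise: active, feeds wire = (-3, 3)
L1 return_home: active, suppressor → wire = (-3, 3)
L2 follow_wall: idle → wire stays (-3, 3)
L3 explore_frontier: idle → wire stays (-3, 3)
L4 grasp: idle → wire stays (-3, 3)
actuator = (-3, 3)
last writer: layer 1 = return_home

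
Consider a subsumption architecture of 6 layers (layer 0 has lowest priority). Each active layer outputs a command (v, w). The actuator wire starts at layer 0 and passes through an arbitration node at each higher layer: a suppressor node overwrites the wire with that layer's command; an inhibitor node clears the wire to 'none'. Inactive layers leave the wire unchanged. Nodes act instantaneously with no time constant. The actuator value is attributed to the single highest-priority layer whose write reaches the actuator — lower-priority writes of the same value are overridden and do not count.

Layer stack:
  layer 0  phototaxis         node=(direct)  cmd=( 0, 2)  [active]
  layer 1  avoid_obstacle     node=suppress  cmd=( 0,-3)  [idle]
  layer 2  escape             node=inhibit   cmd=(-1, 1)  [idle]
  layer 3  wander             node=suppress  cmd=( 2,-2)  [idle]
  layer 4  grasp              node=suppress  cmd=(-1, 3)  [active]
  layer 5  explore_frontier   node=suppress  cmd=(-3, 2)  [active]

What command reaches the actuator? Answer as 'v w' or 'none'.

[0] phototaxis on; wire := (0, 2)
[1] avoid_obstacle off; pass (0, 2)
[2] escape off; pass (0, 2)
[3] wander off; pass (0, 2)
[4] grasp on (suppress); wire := (-1, 3)
[5] explore_frontier on (suppress); wire := (-3, 2)
output (-3, 2)

-3 2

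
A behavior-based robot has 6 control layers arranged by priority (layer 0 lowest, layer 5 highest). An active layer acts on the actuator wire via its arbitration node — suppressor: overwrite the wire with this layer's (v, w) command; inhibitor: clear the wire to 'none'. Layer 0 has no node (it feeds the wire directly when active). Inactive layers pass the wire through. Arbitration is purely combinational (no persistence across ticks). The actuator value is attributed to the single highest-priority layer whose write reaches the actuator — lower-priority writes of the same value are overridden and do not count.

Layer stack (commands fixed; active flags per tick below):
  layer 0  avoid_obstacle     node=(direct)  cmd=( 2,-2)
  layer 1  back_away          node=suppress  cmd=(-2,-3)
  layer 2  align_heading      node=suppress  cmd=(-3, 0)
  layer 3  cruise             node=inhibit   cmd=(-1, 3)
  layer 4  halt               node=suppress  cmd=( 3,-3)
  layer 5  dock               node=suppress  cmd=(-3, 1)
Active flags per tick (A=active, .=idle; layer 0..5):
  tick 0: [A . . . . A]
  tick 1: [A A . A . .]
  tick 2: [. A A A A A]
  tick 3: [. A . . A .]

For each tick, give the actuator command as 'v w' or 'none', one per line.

tick 0:
  [0] avoid_obstacle on; wire := (2, -2)
  [1] back_away off; pass (2, -2)
  [2] align_heading off; pass (2, -2)
  [3] cruise off; pass (2, -2)
  [4] halt off; pass (2, -2)
  [5] dock on (suppress); wire := (-3, 1)
  output (-3, 1)
tick 1:
  [0] avoid_obstacle on; wire := (2, -2)
  [1] back_away on (suppress); wire := (-2, -3)
  [2] align_heading off; pass (-2, -3)
  [3] cruise on (inhibit); wire := none
  [4] halt off; pass none
  [5] dock off; pass none
  output none
tick 2:
  [0] avoid_obstacle off; wire := none
  [1] back_away on (suppress); wire := (-2, -3)
  [2] align_heading on (suppress); wire := (-3, 0)
  [3] cruise on (inhibit); wire := none
  [4] halt on (suppress); wire := (3, -3)
  [5] dock on (suppress); wire := (-3, 1)
  output (-3, 1)
tick 3:
  [0] avoid_obstacle off; wire := none
  [1] back_away on (suppress); wire := (-2, -3)
  [2] align_heading off; pass (-2, -3)
  [3] cruise off; pass (-2, -3)
  [4] halt on (suppress); wire := (3, -3)
  [5] dock off; pass (3, -3)
  output (3, -3)

-3 1
none
-3 1
3 -3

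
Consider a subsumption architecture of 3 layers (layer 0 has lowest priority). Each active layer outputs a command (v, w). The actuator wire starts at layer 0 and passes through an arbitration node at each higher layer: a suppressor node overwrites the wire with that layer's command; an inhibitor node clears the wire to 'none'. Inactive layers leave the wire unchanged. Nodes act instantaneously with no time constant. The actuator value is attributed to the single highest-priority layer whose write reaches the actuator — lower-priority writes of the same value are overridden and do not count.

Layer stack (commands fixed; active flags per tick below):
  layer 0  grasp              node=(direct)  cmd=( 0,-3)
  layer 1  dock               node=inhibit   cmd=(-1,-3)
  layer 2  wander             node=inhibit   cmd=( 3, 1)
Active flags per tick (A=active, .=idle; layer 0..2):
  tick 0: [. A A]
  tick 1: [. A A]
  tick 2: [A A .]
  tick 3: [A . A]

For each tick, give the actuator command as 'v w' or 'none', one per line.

none
none
none
none

tick 0:
  layer 0 (grasp) idle — none
  layer 1 (dock) active — inhibits: none
  layer 2 (wander) active — inhibits: none
  → actuator none
tick 1:
  layer 0 (grasp) idle — none
  layer 1 (dock) active — inhibits: none
  layer 2 (wander) active — inhibits: none
  → actuator none
tick 2:
  layer 0 (grasp) active — direct: (0, -3)
  layer 1 (dock) active — inhibits: none
  layer 2 (wander) idle — unchanged: none
  → actuator none
tick 3:
  layer 0 (grasp) active — direct: (0, -3)
  layer 1 (dock) idle — unchanged: (0, -3)
  layer 2 (wander) active — inhibits: none
  → actuator none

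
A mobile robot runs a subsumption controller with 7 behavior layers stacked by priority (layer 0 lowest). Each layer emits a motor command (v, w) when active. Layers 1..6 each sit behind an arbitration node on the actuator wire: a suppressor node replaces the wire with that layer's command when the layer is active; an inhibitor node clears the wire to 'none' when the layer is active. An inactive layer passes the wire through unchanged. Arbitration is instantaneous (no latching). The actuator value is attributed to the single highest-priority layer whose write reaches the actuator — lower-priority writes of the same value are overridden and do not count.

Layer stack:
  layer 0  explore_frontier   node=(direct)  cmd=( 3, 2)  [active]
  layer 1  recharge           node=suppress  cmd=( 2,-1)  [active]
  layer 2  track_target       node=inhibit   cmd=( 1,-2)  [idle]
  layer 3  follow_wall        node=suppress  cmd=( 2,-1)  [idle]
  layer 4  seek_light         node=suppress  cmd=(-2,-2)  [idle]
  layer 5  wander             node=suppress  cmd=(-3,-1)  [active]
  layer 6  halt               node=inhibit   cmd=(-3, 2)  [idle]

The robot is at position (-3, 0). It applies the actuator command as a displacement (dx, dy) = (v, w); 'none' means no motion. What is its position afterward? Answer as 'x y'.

-6 -1

layer 0 (explore_frontier) active — direct: (3, 2)
layer 1 (recharge) active — suppresses: (2, -1)
layer 2 (track_target) idle — unchanged: (2, -1)
layer 3 (follow_wall) idle — unchanged: (2, -1)
layer 4 (seek_light) idle — unchanged: (2, -1)
layer 5 (wander) active — suppresses: (-3, -1)
layer 6 (halt) idle — unchanged: (-3, -1)
→ actuator (-3, -1)
position: (-3, 0) + (-3, -1) = (-6, -1)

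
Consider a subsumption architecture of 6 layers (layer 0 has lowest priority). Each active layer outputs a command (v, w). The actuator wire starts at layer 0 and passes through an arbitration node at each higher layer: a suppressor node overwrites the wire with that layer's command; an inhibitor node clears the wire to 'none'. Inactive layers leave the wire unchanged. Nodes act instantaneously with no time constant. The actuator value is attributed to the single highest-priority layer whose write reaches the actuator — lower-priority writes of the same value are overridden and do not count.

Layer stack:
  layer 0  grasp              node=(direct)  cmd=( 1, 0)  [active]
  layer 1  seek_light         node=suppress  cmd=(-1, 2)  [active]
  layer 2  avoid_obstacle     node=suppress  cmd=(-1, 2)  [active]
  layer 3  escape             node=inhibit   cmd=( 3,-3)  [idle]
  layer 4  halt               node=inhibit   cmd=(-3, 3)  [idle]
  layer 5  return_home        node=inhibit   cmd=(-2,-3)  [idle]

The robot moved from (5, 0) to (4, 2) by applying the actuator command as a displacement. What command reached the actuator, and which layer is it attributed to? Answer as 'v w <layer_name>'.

displacement = (4, 2) − (5, 0) = (-1, 2)
[0] grasp on; wire := (1, 0)
[1] seek_light on (suppress); wire := (-1, 2)
[2] avoid_obstacle on (suppress); wire := (-1, 2)
[3] escape off; pass (-1, 2)
[4] halt off; pass (-1, 2)
[5] return_home off; pass (-1, 2)
output (-1, 2) — from layer 2 (avoid_obstacle)

-1 2 avoid_obstacle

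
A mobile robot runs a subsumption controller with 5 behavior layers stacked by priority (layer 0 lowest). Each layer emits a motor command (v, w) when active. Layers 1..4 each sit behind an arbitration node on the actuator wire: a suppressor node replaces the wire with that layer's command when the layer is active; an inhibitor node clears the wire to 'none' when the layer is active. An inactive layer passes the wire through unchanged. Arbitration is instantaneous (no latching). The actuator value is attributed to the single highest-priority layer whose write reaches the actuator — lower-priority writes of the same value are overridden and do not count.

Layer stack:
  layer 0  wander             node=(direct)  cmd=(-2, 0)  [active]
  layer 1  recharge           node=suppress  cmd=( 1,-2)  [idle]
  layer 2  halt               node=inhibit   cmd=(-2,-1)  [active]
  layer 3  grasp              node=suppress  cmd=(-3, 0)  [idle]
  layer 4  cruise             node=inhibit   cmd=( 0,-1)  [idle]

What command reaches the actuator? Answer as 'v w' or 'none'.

layer 0 (wander) active — direct: (-2, 0)
layer 1 (recharge) idle — unchanged: (-2, 0)
layer 2 (halt) active — inhibits: none
layer 3 (grasp) idle — unchanged: none
layer 4 (cruise) idle — unchanged: none
→ actuator none

none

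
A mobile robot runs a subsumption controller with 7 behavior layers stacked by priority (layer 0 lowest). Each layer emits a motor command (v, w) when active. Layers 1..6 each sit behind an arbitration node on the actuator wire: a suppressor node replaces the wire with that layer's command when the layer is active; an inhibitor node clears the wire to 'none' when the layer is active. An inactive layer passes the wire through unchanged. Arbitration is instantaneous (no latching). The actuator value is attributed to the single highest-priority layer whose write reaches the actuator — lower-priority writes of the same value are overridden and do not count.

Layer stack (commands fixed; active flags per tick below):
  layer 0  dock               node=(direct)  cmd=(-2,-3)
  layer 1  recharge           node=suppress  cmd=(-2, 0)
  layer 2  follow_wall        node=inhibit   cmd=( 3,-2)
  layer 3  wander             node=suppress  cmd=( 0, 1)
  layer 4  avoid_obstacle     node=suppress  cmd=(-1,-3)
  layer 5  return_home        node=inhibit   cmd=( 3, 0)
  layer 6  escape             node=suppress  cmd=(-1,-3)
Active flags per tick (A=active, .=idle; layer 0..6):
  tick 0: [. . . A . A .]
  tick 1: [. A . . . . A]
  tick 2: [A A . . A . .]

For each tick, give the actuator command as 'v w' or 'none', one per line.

none
-1 -3
-1 -3

tick 0:
  [0] dock off; wire := none
  [1] recharge off; pass none
  [2] follow_wall off; pass none
  [3] wander on (suppress); wire := (0, 1)
  [4] avoid_obstacle off; pass (0, 1)
  [5] return_home on (inhibit); wire := none
  [6] escape off; pass none
  output none
tick 1:
  [0] dock off; wire := none
  [1] recharge on (suppress); wire := (-2, 0)
  [2] follow_wall off; pass (-2, 0)
  [3] wander off; pass (-2, 0)
  [4] avoid_obstacle off; pass (-2, 0)
  [5] return_home off; pass (-2, 0)
  [6] escape on (suppress); wire := (-1, -3)
  output (-1, -3)
tick 2:
  [0] dock on; wire := (-2, -3)
  [1] recharge on (suppress); wire := (-2, 0)
  [2] follow_wall off; pass (-2, 0)
  [3] wander off; pass (-2, 0)
  [4] avoid_obstacle on (suppress); wire := (-1, -3)
  [5] return_home off; pass (-1, -3)
  [6] escape off; pass (-1, -3)
  output (-1, -3)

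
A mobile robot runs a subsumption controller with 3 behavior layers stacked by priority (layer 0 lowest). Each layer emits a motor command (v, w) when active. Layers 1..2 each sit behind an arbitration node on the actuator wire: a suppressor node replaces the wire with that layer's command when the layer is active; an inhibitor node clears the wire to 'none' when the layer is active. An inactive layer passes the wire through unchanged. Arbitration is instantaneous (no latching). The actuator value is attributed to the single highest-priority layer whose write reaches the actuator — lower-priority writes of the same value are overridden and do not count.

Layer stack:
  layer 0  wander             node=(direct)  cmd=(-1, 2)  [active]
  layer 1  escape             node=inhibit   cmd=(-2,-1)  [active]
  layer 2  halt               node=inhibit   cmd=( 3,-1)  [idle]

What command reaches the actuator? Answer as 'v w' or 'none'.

none

layer 0 (wander) active — direct: (-1, 2)
layer 1 (escape) active — inhibits: none
layer 2 (halt) idle — unchanged: none
→ actuator none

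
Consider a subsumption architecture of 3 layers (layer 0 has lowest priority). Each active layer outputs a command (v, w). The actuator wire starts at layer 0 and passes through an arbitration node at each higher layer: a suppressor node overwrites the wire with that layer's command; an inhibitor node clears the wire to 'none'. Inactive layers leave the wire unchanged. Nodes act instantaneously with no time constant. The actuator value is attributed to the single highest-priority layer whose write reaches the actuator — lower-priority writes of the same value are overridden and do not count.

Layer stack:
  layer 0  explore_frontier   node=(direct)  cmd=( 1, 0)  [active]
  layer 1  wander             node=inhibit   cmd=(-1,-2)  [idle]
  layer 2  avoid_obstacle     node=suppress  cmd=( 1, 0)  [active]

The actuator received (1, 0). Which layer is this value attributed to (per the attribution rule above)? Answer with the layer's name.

[0] explore_frontier on; wire := (1, 0)
[1] wander off; pass (1, 0)
[2] avoid_obstacle on (suppress); wire := (1, 0)
output (1, 0)
last writer: layer 2 = avoid_obstacle

avoid_obstacle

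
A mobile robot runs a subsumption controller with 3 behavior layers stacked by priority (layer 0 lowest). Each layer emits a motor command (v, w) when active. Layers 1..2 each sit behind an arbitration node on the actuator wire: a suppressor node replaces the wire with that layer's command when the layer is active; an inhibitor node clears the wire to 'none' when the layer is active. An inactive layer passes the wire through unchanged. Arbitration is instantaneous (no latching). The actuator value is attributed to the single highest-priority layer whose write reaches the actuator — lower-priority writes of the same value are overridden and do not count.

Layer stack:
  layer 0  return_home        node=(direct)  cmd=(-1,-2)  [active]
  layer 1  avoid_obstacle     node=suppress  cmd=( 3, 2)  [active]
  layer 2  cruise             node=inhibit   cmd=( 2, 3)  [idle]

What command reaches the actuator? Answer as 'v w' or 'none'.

3 2

[0] return_home on; wire := (-1, -2)
[1] avoid_obstacle on (suppress); wire := (3, 2)
[2] cruise off; pass (3, 2)
output (3, 2)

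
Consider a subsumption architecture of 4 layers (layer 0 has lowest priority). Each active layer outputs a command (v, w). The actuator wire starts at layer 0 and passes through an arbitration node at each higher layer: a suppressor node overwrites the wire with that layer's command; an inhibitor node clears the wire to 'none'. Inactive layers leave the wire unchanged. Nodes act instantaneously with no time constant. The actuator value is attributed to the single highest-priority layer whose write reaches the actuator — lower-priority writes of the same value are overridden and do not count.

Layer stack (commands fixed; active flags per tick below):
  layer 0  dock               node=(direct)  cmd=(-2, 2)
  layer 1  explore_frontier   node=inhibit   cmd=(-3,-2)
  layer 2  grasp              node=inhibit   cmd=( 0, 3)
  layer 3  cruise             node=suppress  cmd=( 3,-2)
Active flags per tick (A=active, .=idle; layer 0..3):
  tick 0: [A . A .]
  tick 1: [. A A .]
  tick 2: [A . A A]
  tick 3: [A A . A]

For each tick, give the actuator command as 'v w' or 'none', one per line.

none
none
3 -2
3 -2

tick 0:
  L0 dock: active, feeds wire = (-2, 2)
  L1 explore_frontier: idle → wire stays (-2, 2)
  L2 grasp: active, inhibitor → wire = none
  L3 cruise: idle → wire stays none
  actuator = none
tick 1:
  L0 dock: idle → wire = none
  L1 explore_frontier: active, inhibitor → wire = none
  L2 grasp: active, inhibitor → wire = none
  L3 cruise: idle → wire stays none
  actuator = none
tick 2:
  L0 dock: active, feeds wire = (-2, 2)
  L1 explore_frontier: idle → wire stays (-2, 2)
  L2 grasp: active, inhibitor → wire = none
  L3 cruise: active, suppressor → wire = (3, -2)
  actuator = (3, -2)
tick 3:
  L0 dock: active, feeds wire = (-2, 2)
  L1 explore_frontier: active, inhibitor → wire = none
  L2 grasp: idle → wire stays none
  L3 cruise: active, suppressor → wire = (3, -2)
  actuator = (3, -2)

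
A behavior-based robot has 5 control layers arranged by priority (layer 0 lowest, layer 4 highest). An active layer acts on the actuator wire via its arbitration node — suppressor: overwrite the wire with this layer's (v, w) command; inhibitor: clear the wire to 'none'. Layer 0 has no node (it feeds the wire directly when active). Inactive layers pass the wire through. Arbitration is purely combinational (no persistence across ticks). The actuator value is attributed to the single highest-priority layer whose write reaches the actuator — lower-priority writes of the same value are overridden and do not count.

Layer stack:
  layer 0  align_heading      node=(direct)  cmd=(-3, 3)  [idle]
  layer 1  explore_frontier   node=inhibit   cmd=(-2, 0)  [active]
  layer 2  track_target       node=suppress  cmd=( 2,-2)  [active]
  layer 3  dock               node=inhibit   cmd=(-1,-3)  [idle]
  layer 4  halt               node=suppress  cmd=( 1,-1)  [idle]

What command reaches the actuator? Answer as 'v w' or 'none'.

[0] align_heading off; wire := none
[1] explore_frontier on (inhibit); wire := none
[2] track_target on (suppress); wire := (2, -2)
[3] dock off; pass (2, -2)
[4] halt off; pass (2, -2)
output (2, -2)

2 -2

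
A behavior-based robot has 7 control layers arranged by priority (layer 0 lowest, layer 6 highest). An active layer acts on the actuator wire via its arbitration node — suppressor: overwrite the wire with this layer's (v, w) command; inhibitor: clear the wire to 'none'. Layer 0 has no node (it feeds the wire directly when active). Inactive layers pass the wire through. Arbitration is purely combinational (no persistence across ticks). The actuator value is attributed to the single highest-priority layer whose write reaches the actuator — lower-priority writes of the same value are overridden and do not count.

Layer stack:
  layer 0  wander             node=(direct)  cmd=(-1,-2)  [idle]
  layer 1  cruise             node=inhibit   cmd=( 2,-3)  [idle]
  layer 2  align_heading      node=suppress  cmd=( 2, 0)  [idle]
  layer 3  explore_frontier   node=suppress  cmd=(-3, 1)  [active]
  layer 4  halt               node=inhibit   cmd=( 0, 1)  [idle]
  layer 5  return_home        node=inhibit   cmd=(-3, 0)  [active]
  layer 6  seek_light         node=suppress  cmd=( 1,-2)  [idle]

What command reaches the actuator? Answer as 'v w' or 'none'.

[0] wander off; wire := none
[1] cruise off; pass none
[2] align_heading off; pass none
[3] explore_frontier on (suppress); wire := (-3, 1)
[4] halt off; pass (-3, 1)
[5] return_home on (inhibit); wire := none
[6] seek_light off; pass none
output none

none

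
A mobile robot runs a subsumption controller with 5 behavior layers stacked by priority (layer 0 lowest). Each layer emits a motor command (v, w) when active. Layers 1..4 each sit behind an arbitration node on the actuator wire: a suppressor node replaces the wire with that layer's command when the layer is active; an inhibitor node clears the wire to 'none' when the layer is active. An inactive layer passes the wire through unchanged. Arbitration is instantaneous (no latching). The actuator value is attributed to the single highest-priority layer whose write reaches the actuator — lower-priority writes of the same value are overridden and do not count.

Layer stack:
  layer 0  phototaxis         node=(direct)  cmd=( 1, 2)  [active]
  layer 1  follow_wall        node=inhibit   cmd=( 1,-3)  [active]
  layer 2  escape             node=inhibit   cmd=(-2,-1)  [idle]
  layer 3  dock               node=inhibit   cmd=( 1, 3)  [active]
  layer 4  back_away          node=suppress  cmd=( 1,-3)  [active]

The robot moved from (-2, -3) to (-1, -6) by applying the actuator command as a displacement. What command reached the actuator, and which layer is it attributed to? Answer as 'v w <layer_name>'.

1 -3 back_away

displacement = (-1, -6) − (-2, -3) = (1, -3)
L0 phototaxis: active, feeds wire = (1, 2)
L1 follow_wall: active, inhibitor → wire = none
L2 escape: idle → wire stays none
L3 dock: active, inhibitor → wire = none
L4 back_away: active, suppressor → wire = (1, -3)
actuator = (1, -3) — from layer 4 (back_away)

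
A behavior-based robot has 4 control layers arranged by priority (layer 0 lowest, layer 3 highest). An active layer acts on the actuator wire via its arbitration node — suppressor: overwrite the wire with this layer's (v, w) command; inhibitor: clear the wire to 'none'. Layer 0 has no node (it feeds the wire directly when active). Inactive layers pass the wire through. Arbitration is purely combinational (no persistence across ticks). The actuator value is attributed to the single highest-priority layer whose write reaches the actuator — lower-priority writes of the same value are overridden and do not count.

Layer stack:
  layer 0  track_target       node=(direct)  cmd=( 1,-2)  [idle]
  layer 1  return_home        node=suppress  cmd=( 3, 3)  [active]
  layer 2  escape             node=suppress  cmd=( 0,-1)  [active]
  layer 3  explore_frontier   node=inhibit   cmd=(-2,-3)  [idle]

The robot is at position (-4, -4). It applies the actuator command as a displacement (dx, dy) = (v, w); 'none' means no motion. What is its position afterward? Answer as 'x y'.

-4 -5

[0] track_target off; wire := none
[1] return_home on (suppress); wire := (3, 3)
[2] escape on (suppress); wire := (0, -1)
[3] explore_frontier off; pass (0, -1)
output (0, -1)
position: (-4, -4) + (0, -1) = (-4, -5)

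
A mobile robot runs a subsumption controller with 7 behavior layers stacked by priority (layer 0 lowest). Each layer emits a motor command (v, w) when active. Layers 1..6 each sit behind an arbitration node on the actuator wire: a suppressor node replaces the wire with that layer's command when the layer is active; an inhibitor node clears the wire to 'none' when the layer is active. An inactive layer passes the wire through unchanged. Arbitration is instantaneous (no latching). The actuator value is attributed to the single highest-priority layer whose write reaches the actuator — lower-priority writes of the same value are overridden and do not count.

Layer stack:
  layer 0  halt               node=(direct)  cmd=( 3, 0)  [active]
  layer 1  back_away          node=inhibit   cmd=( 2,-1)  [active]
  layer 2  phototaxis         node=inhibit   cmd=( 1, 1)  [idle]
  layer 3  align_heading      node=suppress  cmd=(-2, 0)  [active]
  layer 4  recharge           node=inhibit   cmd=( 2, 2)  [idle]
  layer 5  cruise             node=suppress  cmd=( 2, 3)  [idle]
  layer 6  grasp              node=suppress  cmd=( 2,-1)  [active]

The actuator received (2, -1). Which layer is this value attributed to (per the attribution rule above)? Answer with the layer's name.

grasp

L0 halt: active, feeds wire = (3, 0)
L1 back_away: active, inhibitor → wire = none
L2 phototaxis: idle → wire stays none
L3 align_heading: active, suppressor → wire = (-2, 0)
L4 recharge: idle → wire stays (-2, 0)
L5 cruise: idle → wire stays (-2, 0)
L6 grasp: active, suppressor → wire = (2, -1)
actuator = (2, -1)
last writer: layer 6 = grasp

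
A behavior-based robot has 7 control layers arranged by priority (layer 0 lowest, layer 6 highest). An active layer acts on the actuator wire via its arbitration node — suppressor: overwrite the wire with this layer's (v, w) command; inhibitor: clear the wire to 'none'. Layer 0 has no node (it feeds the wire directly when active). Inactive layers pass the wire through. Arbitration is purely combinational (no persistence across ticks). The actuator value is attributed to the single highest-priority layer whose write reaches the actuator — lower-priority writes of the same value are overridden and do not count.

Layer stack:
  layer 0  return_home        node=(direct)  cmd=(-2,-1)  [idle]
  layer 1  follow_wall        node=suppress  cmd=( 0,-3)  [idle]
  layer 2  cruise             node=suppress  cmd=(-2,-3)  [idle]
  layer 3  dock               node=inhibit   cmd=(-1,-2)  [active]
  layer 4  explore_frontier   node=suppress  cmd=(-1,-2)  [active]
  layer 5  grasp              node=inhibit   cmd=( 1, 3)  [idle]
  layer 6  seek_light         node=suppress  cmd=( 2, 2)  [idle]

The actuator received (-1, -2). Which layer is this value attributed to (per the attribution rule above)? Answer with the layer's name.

[0] return_home off; wire := none
[1] follow_wall off; pass none
[2] cruise off; pass none
[3] dock on (inhibit); wire := none
[4] explore_frontier on (suppress); wire := (-1, -2)
[5] grasp off; pass (-1, -2)
[6] seek_light off; pass (-1, -2)
output (-1, -2)
last writer: layer 4 = explore_frontier

explore_frontier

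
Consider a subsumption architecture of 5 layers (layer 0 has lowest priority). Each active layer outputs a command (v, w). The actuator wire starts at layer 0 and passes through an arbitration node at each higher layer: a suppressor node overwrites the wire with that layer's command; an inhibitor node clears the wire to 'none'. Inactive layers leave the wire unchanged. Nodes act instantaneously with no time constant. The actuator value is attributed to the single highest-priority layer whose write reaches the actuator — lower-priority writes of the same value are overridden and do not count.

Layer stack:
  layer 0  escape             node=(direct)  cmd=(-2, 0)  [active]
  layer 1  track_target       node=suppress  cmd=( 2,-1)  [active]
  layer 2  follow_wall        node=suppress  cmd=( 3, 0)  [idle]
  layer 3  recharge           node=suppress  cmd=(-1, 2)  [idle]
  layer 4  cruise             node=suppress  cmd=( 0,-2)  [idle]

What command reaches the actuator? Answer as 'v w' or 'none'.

L0 escape: active, feeds wire = (-2, 0)
L1 track_target: active, suppressor → wire = (2, -1)
L2 follow_wall: idle → wire stays (2, -1)
L3 recharge: idle → wire stays (2, -1)
L4 cruise: idle → wire stays (2, -1)
actuator = (2, -1)

2 -1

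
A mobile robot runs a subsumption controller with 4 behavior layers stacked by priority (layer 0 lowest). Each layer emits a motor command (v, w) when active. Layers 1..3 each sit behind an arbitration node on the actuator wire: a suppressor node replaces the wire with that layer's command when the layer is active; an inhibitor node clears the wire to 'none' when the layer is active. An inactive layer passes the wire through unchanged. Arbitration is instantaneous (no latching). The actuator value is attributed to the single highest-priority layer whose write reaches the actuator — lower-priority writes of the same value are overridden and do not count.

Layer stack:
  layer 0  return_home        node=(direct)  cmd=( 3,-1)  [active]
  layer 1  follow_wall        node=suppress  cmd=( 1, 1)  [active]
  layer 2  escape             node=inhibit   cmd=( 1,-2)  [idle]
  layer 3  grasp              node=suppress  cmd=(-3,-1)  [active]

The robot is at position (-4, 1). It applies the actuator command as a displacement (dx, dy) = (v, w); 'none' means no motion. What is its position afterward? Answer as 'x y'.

-7 0

layer 0 (return_home) active — direct: (3, -1)
layer 1 (follow_wall) active — suppresses: (1, 1)
layer 2 (escape) idle — unchanged: (1, 1)
layer 3 (grasp) active — suppresses: (-3, -1)
→ actuator (-3, -1)
position: (-4, 1) + (-3, -1) = (-7, 0)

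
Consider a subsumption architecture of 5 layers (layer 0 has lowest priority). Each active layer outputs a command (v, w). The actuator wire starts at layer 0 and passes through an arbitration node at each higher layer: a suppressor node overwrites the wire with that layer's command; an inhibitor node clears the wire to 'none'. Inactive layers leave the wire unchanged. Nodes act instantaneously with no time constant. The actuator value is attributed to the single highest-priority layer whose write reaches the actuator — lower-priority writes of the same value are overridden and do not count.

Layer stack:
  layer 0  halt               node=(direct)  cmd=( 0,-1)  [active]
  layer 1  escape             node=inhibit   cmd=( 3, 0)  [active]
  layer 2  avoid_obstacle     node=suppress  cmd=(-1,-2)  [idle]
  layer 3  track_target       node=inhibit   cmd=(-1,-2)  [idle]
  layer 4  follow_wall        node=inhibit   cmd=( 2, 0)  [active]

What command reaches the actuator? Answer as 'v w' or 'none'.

none

layer 0 (halt) active — direct: (0, -1)
layer 1 (escape) active — inhibits: none
layer 2 (avoid_obstacle) idle — unchanged: none
layer 3 (track_target) idle — unchanged: none
layer 4 (follow_wall) active — inhibits: none
→ actuator none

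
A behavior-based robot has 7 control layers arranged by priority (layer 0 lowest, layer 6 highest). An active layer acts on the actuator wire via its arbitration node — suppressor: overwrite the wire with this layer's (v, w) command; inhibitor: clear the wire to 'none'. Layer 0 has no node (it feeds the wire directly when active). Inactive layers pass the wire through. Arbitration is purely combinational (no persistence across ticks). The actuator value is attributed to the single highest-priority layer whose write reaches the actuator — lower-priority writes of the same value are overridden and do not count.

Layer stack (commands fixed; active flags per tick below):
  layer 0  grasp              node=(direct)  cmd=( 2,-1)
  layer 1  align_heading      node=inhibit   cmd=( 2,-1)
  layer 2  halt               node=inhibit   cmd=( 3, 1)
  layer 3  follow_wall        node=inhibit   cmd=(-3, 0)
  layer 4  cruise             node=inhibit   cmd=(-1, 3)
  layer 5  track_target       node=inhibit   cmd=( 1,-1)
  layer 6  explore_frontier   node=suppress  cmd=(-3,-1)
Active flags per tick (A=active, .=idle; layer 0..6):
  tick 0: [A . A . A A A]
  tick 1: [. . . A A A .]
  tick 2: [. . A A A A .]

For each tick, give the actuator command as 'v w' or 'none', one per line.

-3 -1
none
none

tick 0:
  [0] grasp on; wire := (2, -1)
  [1] align_heading off; pass (2, -1)
  [2] halt on (inhibit); wire := none
  [3] follow_wall off; pass none
  [4] cruise on (inhibit); wire := none
  [5] track_target on (inhibit); wire := none
  [6] explore_frontier on (suppress); wire := (-3, -1)
  output (-3, -1)
tick 1:
  [0] grasp off; wire := none
  [1] align_heading off; pass none
  [2] halt off; pass none
  [3] follow_wall on (inhibit); wire := none
  [4] cruise on (inhibit); wire := none
  [5] track_target on (inhibit); wire := none
  [6] explore_frontier off; pass none
  output none
tick 2:
  [0] grasp off; wire := none
  [1] align_heading off; pass none
  [2] halt on (inhibit); wire := none
  [3] follow_wall on (inhibit); wire := none
  [4] cruise on (inhibit); wire := none
  [5] track_target on (inhibit); wire := none
  [6] explore_frontier off; pass none
  output none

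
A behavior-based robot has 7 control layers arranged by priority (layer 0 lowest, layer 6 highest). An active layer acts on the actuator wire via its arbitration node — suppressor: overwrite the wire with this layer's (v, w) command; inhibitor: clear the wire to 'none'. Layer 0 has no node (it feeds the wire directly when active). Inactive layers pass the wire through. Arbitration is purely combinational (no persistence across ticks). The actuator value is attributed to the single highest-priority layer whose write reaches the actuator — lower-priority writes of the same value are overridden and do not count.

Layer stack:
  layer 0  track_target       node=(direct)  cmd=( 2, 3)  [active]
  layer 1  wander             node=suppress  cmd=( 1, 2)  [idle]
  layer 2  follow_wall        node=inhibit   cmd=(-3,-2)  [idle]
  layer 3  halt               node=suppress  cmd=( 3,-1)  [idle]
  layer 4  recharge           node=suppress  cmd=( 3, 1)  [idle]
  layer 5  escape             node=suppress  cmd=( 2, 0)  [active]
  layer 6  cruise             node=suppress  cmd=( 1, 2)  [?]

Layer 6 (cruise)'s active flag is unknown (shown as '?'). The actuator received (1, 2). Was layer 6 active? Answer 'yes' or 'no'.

If layer 6 is active=yes:
  actuator would be (1, 2)
If layer 6 is active=no:
  actuator would be (2, 0)
Observed (1, 2), so layer 6 was active.

yes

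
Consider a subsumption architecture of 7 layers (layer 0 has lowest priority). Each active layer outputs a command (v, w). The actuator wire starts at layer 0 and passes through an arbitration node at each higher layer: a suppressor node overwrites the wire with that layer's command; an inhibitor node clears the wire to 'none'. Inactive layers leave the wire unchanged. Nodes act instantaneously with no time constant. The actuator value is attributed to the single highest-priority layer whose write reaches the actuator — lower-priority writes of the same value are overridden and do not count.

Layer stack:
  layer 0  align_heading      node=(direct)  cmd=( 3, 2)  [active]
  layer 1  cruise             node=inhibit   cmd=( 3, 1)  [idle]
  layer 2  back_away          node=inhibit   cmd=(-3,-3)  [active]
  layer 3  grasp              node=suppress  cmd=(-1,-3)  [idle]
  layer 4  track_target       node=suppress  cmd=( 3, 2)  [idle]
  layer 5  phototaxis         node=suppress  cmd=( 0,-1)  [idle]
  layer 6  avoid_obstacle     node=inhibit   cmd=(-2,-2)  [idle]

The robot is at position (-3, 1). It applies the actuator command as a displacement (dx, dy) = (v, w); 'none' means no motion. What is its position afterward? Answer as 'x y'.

-3 1

layer 0 (align_heading) active — direct: (3, 2)
layer 1 (cruise) idle — unchanged: (3, 2)
layer 2 (back_away) active — inhibits: none
layer 3 (grasp) idle — unchanged: none
layer 4 (track_target) idle — unchanged: none
layer 5 (phototaxis) idle — unchanged: none
layer 6 (avoid_obstacle) idle — unchanged: none
→ actuator none
position: (-3, 1) + none = (-3, 1)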